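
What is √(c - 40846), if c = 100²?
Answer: I*√30846 ≈ 175.63*I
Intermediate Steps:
c = 10000
√(c - 40846) = √(10000 - 40846) = √(-30846) = I*√30846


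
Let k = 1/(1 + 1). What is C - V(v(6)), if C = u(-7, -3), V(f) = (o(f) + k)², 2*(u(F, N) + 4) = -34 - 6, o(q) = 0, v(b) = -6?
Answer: -97/4 ≈ -24.250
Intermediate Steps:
k = ½ (k = 1/2 = ½ ≈ 0.50000)
u(F, N) = -24 (u(F, N) = -4 + (-34 - 6)/2 = -4 + (½)*(-40) = -4 - 20 = -24)
V(f) = ¼ (V(f) = (0 + ½)² = (½)² = ¼)
C = -24
C - V(v(6)) = -24 - 1*¼ = -24 - ¼ = -97/4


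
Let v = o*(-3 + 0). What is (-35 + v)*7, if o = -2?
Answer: -203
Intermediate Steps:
v = 6 (v = -2*(-3 + 0) = -2*(-3) = 6)
(-35 + v)*7 = (-35 + 6)*7 = -29*7 = -203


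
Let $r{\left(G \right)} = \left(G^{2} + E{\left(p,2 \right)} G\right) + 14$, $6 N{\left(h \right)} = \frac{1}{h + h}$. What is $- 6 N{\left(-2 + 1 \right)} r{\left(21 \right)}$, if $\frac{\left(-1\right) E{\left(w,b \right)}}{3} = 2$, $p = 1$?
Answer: $\frac{329}{2} \approx 164.5$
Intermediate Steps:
$E{\left(w,b \right)} = -6$ ($E{\left(w,b \right)} = \left(-3\right) 2 = -6$)
$N{\left(h \right)} = \frac{1}{12 h}$ ($N{\left(h \right)} = \frac{1}{6 \left(h + h\right)} = \frac{1}{6 \cdot 2 h} = \frac{\frac{1}{2} \frac{1}{h}}{6} = \frac{1}{12 h}$)
$r{\left(G \right)} = 14 + G^{2} - 6 G$ ($r{\left(G \right)} = \left(G^{2} - 6 G\right) + 14 = 14 + G^{2} - 6 G$)
$- 6 N{\left(-2 + 1 \right)} r{\left(21 \right)} = - 6 \frac{1}{12 \left(-2 + 1\right)} \left(14 + 21^{2} - 126\right) = - 6 \frac{1}{12 \left(-1\right)} \left(14 + 441 - 126\right) = - 6 \cdot \frac{1}{12} \left(-1\right) 329 = \left(-6\right) \left(- \frac{1}{12}\right) 329 = \frac{1}{2} \cdot 329 = \frac{329}{2}$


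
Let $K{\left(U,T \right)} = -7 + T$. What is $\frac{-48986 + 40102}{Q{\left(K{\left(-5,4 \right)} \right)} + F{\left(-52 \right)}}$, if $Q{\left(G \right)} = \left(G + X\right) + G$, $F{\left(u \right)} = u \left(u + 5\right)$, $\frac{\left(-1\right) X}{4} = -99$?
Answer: $- \frac{4442}{1417} \approx -3.1348$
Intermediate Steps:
$X = 396$ ($X = \left(-4\right) \left(-99\right) = 396$)
$F{\left(u \right)} = u \left(5 + u\right)$
$Q{\left(G \right)} = 396 + 2 G$ ($Q{\left(G \right)} = \left(G + 396\right) + G = \left(396 + G\right) + G = 396 + 2 G$)
$\frac{-48986 + 40102}{Q{\left(K{\left(-5,4 \right)} \right)} + F{\left(-52 \right)}} = \frac{-48986 + 40102}{\left(396 + 2 \left(-7 + 4\right)\right) - 52 \left(5 - 52\right)} = - \frac{8884}{\left(396 + 2 \left(-3\right)\right) - -2444} = - \frac{8884}{\left(396 - 6\right) + 2444} = - \frac{8884}{390 + 2444} = - \frac{8884}{2834} = \left(-8884\right) \frac{1}{2834} = - \frac{4442}{1417}$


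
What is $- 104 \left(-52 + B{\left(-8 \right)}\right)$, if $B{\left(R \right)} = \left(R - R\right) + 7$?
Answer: $4680$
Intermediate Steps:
$B{\left(R \right)} = 7$ ($B{\left(R \right)} = 0 + 7 = 7$)
$- 104 \left(-52 + B{\left(-8 \right)}\right) = - 104 \left(-52 + 7\right) = \left(-104\right) \left(-45\right) = 4680$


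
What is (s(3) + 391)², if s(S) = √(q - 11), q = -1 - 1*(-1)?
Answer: (391 + I*√11)² ≈ 1.5287e+5 + 2594.0*I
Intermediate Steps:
q = 0 (q = -1 + 1 = 0)
s(S) = I*√11 (s(S) = √(0 - 11) = √(-11) = I*√11)
(s(3) + 391)² = (I*√11 + 391)² = (391 + I*√11)²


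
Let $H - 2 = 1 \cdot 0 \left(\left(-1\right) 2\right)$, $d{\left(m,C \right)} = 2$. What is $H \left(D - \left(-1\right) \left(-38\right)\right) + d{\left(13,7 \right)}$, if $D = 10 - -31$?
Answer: $8$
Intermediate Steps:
$D = 41$ ($D = 10 + 31 = 41$)
$H = 2$ ($H = 2 + 1 \cdot 0 \left(\left(-1\right) 2\right) = 2 + 0 \left(-2\right) = 2 + 0 = 2$)
$H \left(D - \left(-1\right) \left(-38\right)\right) + d{\left(13,7 \right)} = 2 \left(41 - \left(-1\right) \left(-38\right)\right) + 2 = 2 \left(41 - 38\right) + 2 = 2 \cdot 3 + 2 = 6 + 2 = 8$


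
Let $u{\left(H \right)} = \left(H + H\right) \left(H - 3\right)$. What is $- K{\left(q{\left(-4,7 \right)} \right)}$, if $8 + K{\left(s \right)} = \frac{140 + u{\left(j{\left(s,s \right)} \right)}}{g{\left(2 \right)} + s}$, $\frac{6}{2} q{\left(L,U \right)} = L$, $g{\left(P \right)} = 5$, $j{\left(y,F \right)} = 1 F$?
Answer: $- \frac{100}{3} \approx -33.333$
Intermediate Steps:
$j{\left(y,F \right)} = F$
$q{\left(L,U \right)} = \frac{L}{3}$
$u{\left(H \right)} = 2 H \left(-3 + H\right)$
$K{\left(s \right)} = -8 + \frac{140 + 2 s \left(-3 + s\right)}{5 + s}$
$- K{\left(q{\left(-4,7 \right)} \right)} = - \frac{2 \left(50 + \left(\frac{1}{3} \left(-4\right)\right)^{2} - 7 \cdot \frac{1}{3} \left(-4\right)\right)}{5 + \frac{1}{3} \left(-4\right)} = - \frac{2 \left(50 + \left(- \frac{4}{3}\right)^{2} - - \frac{28}{3}\right)}{5 - \frac{4}{3}} = - \frac{2 \left(50 + \frac{16}{9} + \frac{28}{3}\right)}{\frac{11}{3}} = - \frac{2 \cdot 3 \cdot 550}{11 \cdot 9} = \left(-1\right) \frac{100}{3} = - \frac{100}{3}$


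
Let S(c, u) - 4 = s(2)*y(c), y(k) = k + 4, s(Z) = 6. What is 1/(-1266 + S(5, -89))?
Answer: -1/1208 ≈ -0.00082781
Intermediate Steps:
y(k) = 4 + k
S(c, u) = 28 + 6*c (S(c, u) = 4 + 6*(4 + c) = 4 + (24 + 6*c) = 28 + 6*c)
1/(-1266 + S(5, -89)) = 1/(-1266 + (28 + 6*5)) = 1/(-1266 + (28 + 30)) = 1/(-1266 + 58) = 1/(-1208) = -1/1208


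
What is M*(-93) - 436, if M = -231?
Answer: 21047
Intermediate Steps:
M*(-93) - 436 = -231*(-93) - 436 = 21483 - 436 = 21047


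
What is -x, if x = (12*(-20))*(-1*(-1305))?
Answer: 313200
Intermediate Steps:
x = -313200 (x = -240*1305 = -313200)
-x = -1*(-313200) = 313200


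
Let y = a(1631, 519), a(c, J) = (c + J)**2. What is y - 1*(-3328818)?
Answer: 7951318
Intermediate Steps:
a(c, J) = (J + c)**2
y = 4622500 (y = (519 + 1631)**2 = 2150**2 = 4622500)
y - 1*(-3328818) = 4622500 - 1*(-3328818) = 4622500 + 3328818 = 7951318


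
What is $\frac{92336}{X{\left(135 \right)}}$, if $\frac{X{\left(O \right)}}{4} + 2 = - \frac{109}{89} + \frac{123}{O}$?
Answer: $- \frac{46225710}{4633} \approx -9977.5$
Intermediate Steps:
$X{\left(O \right)} = - \frac{1148}{89} + \frac{492}{O}$ ($X{\left(O \right)} = -8 + 4 \left(- \frac{109}{89} + \frac{123}{O}\right) = -8 - \left(\frac{436}{89} - \frac{492}{O}\right) = - \frac{1148}{89} + \frac{492}{O}$)
$\frac{92336}{X{\left(135 \right)}} = \frac{92336}{- \frac{1148}{89} + \frac{492}{135}} = \frac{92336}{- \frac{1148}{89} + 492 \cdot \frac{1}{135}} = \frac{92336}{- \frac{1148}{89} + \frac{164}{45}} = \frac{92336}{- \frac{37064}{4005}} = 92336 \left(- \frac{4005}{37064}\right) = - \frac{46225710}{4633}$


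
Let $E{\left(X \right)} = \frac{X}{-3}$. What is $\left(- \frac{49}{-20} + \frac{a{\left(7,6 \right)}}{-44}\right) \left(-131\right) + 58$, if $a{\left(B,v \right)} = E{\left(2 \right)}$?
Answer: $- \frac{174857}{660} \approx -264.94$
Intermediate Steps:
$E{\left(X \right)} = - \frac{X}{3}$ ($E{\left(X \right)} = X \left(- \frac{1}{3}\right) = - \frac{X}{3}$)
$a{\left(B,v \right)} = - \frac{2}{3}$ ($a{\left(B,v \right)} = \left(- \frac{1}{3}\right) 2 = - \frac{2}{3}$)
$\left(- \frac{49}{-20} + \frac{a{\left(7,6 \right)}}{-44}\right) \left(-131\right) + 58 = \left(- \frac{49}{-20} - \frac{2}{3 \left(-44\right)}\right) \left(-131\right) + 58 = \left(\left(-49\right) \left(- \frac{1}{20}\right) - - \frac{1}{66}\right) \left(-131\right) + 58 = \left(\frac{49}{20} + \frac{1}{66}\right) \left(-131\right) + 58 = \frac{1627}{660} \left(-131\right) + 58 = - \frac{213137}{660} + 58 = - \frac{174857}{660}$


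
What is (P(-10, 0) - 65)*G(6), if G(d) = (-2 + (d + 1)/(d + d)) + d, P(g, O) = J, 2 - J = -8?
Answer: -3025/12 ≈ -252.08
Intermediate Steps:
J = 10 (J = 2 - 1*(-8) = 2 + 8 = 10)
P(g, O) = 10
G(d) = -2 + d + (1 + d)/(2*d) (G(d) = (-2 + (1 + d)/((2*d))) + d = (-2 + (1 + d)*(1/(2*d))) + d = (-2 + (1 + d)/(2*d)) + d = -2 + d + (1 + d)/(2*d))
(P(-10, 0) - 65)*G(6) = (10 - 65)*(-3/2 + 6 + (1/2)/6) = -55*(-3/2 + 6 + (1/2)*(1/6)) = -55*(-3/2 + 6 + 1/12) = -55*55/12 = -3025/12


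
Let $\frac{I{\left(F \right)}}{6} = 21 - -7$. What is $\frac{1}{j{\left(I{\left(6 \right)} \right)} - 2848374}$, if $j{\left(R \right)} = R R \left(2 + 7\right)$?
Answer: $- \frac{1}{2594358} \approx -3.8545 \cdot 10^{-7}$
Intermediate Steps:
$I{\left(F \right)} = 168$ ($I{\left(F \right)} = 6 \left(21 - -7\right) = 6 \left(21 + 7\right) = 6 \cdot 28 = 168$)
$j{\left(R \right)} = 9 R^{2}$ ($j{\left(R \right)} = R^{2} \cdot 9 = 9 R^{2}$)
$\frac{1}{j{\left(I{\left(6 \right)} \right)} - 2848374} = \frac{1}{9 \cdot 168^{2} - 2848374} = \frac{1}{9 \cdot 28224 - 2848374} = \frac{1}{254016 - 2848374} = \frac{1}{-2594358} = - \frac{1}{2594358}$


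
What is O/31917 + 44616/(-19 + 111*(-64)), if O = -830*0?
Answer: -44616/7123 ≈ -6.2637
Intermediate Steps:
O = 0 (O = -166*0 = 0)
O/31917 + 44616/(-19 + 111*(-64)) = 0/31917 + 44616/(-19 + 111*(-64)) = 0*(1/31917) + 44616/(-19 - 7104) = 0 + 44616/(-7123) = 0 + 44616*(-1/7123) = 0 - 44616/7123 = -44616/7123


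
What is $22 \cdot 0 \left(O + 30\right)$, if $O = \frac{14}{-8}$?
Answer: $0$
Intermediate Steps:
$O = - \frac{7}{4}$ ($O = 14 \left(- \frac{1}{8}\right) = - \frac{7}{4} \approx -1.75$)
$22 \cdot 0 \left(O + 30\right) = 22 \cdot 0 \left(- \frac{7}{4} + 30\right) = 0 \cdot \frac{113}{4} = 0$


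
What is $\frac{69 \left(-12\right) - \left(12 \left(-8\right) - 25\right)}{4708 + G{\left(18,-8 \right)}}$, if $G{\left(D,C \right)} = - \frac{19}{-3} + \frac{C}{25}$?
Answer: $- \frac{53025}{353551} \approx -0.14998$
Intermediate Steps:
$G{\left(D,C \right)} = \frac{19}{3} + \frac{C}{25}$ ($G{\left(D,C \right)} = \left(-19\right) \left(- \frac{1}{3}\right) + C \frac{1}{25} = \frac{19}{3} + \frac{C}{25}$)
$\frac{69 \left(-12\right) - \left(12 \left(-8\right) - 25\right)}{4708 + G{\left(18,-8 \right)}} = \frac{69 \left(-12\right) - \left(12 \left(-8\right) - 25\right)}{4708 + \left(\frac{19}{3} + \frac{1}{25} \left(-8\right)\right)} = \frac{-828 - \left(-96 - 25\right)}{4708 + \left(\frac{19}{3} - \frac{8}{25}\right)} = \frac{-828 - -121}{4708 + \frac{451}{75}} = \frac{-828 + 121}{\frac{353551}{75}} = \left(-707\right) \frac{75}{353551} = - \frac{53025}{353551}$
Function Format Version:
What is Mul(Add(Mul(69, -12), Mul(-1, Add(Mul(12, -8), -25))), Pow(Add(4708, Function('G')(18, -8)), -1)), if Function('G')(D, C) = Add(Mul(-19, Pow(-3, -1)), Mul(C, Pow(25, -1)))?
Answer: Rational(-53025, 353551) ≈ -0.14998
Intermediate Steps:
Function('G')(D, C) = Add(Rational(19, 3), Mul(Rational(1, 25), C)) (Function('G')(D, C) = Add(Mul(-19, Rational(-1, 3)), Mul(C, Rational(1, 25))) = Add(Rational(19, 3), Mul(Rational(1, 25), C)))
Mul(Add(Mul(69, -12), Mul(-1, Add(Mul(12, -8), -25))), Pow(Add(4708, Function('G')(18, -8)), -1)) = Mul(Add(Mul(69, -12), Mul(-1, Add(Mul(12, -8), -25))), Pow(Add(4708, Add(Rational(19, 3), Mul(Rational(1, 25), -8))), -1)) = Mul(Add(-828, Mul(-1, Add(-96, -25))), Pow(Add(4708, Add(Rational(19, 3), Rational(-8, 25))), -1)) = Mul(Add(-828, Mul(-1, -121)), Pow(Add(4708, Rational(451, 75)), -1)) = Mul(Add(-828, 121), Pow(Rational(353551, 75), -1)) = Mul(-707, Rational(75, 353551)) = Rational(-53025, 353551)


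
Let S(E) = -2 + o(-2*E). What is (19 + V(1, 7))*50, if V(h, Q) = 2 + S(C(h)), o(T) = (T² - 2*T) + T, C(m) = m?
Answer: 1250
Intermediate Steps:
o(T) = T² - T
S(E) = -2 - 2*E*(-1 - 2*E) (S(E) = -2 + (-2*E)*(-1 - 2*E) = -2 - 2*E*(-1 - 2*E))
V(h, Q) = 2*h*(1 + 2*h) (V(h, Q) = 2 + (-2 + 2*h*(1 + 2*h)) = 2*h*(1 + 2*h))
(19 + V(1, 7))*50 = (19 + 2*1*(1 + 2*1))*50 = (19 + 2*1*(1 + 2))*50 = (19 + 2*1*3)*50 = (19 + 6)*50 = 25*50 = 1250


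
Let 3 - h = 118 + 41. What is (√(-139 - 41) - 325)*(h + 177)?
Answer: -6825 + 126*I*√5 ≈ -6825.0 + 281.74*I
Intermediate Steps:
h = -156 (h = 3 - (118 + 41) = 3 - 1*159 = 3 - 159 = -156)
(√(-139 - 41) - 325)*(h + 177) = (√(-139 - 41) - 325)*(-156 + 177) = (√(-180) - 325)*21 = (6*I*√5 - 325)*21 = (-325 + 6*I*√5)*21 = -6825 + 126*I*√5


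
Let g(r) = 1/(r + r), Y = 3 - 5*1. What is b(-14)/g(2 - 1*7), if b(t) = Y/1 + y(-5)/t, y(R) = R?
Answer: 115/7 ≈ 16.429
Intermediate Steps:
Y = -2 (Y = 3 - 5 = -2)
g(r) = 1/(2*r)
b(t) = -2 - 5/t (b(t) = -2/1 - 5/t = -2*1 - 5/t = -2 - 5/t)
b(-14)/g(2 - 1*7) = (-2 - 5/(-14))/((1/(2*(2 - 1*7)))) = (-2 - 5*(-1/14))/((1/(2*(2 - 7)))) = (-2 + 5/14)/(((1/2)/(-5))) = -23/(14*((1/2)*(-1/5))) = -23/(14*(-1/10)) = -23/14*(-10) = 115/7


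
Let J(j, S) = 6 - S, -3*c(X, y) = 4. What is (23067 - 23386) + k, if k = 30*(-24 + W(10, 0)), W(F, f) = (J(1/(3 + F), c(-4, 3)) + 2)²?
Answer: 4723/3 ≈ 1574.3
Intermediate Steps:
c(X, y) = -4/3 (c(X, y) = -⅓*4 = -4/3)
W(F, f) = 784/9 (W(F, f) = ((6 - 1*(-4/3)) + 2)² = ((6 + 4/3) + 2)² = (22/3 + 2)² = (28/3)² = 784/9)
k = 5680/3 (k = 30*(-24 + 784/9) = 30*(568/9) = 5680/3 ≈ 1893.3)
(23067 - 23386) + k = (23067 - 23386) + 5680/3 = -319 + 5680/3 = 4723/3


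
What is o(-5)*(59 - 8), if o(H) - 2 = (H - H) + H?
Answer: -153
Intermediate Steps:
o(H) = 2 + H (o(H) = 2 + ((H - H) + H) = 2 + (0 + H) = 2 + H)
o(-5)*(59 - 8) = (2 - 5)*(59 - 8) = -3*51 = -153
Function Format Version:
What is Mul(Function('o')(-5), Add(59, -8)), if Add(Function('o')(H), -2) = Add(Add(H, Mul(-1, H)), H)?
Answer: -153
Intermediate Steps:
Function('o')(H) = Add(2, H) (Function('o')(H) = Add(2, Add(Add(H, Mul(-1, H)), H)) = Add(2, Add(0, H)) = Add(2, H))
Mul(Function('o')(-5), Add(59, -8)) = Mul(Add(2, -5), Add(59, -8)) = Mul(-3, 51) = -153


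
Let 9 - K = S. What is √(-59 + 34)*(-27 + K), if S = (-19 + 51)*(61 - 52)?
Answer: -1530*I ≈ -1530.0*I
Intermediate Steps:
S = 288 (S = 32*9 = 288)
K = -279 (K = 9 - 1*288 = 9 - 288 = -279)
√(-59 + 34)*(-27 + K) = √(-59 + 34)*(-27 - 279) = √(-25)*(-306) = (5*I)*(-306) = -1530*I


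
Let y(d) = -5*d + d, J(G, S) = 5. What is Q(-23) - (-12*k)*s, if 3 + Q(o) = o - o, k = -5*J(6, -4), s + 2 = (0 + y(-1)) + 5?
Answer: -2103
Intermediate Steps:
y(d) = -4*d
s = 7 (s = -2 + ((0 - 4*(-1)) + 5) = -2 + ((0 + 4) + 5) = -2 + (4 + 5) = -2 + 9 = 7)
k = -25 (k = -5*5 = -25)
Q(o) = -3 (Q(o) = -3 + (o - o) = -3 + 0 = -3)
Q(-23) - (-12*k)*s = -3 - (-12*(-25))*7 = -3 - 300*7 = -3 - 1*2100 = -3 - 2100 = -2103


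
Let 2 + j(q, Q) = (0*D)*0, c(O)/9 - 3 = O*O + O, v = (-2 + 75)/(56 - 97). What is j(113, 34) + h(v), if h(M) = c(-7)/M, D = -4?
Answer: -16751/73 ≈ -229.47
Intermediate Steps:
v = -73/41 (v = 73/(-41) = 73*(-1/41) = -73/41 ≈ -1.7805)
c(O) = 27 + 9*O + 9*O² (c(O) = 27 + 9*(O*O + O) = 27 + 9*(O² + O) = 27 + 9*(O + O²) = 27 + (9*O + 9*O²) = 27 + 9*O + 9*O²)
h(M) = 405/M (h(M) = (27 + 9*(-7) + 9*(-7)²)/M = (27 - 63 + 9*49)/M = (27 - 63 + 441)/M = 405/M)
j(q, Q) = -2 (j(q, Q) = -2 + (0*(-4))*0 = -2 + 0*0 = -2 + 0 = -2)
j(113, 34) + h(v) = -2 + 405/(-73/41) = -2 + 405*(-41/73) = -2 - 16605/73 = -16751/73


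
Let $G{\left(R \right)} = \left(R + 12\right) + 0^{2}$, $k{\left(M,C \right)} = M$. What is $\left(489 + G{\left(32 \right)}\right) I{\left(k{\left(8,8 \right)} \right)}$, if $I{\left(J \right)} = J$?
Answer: $4264$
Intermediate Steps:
$G{\left(R \right)} = 12 + R$ ($G{\left(R \right)} = \left(12 + R\right) + 0 = 12 + R$)
$\left(489 + G{\left(32 \right)}\right) I{\left(k{\left(8,8 \right)} \right)} = \left(489 + \left(12 + 32\right)\right) 8 = \left(489 + 44\right) 8 = 533 \cdot 8 = 4264$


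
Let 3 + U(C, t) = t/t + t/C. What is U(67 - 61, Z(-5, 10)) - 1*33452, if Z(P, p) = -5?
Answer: -200729/6 ≈ -33455.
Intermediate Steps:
U(C, t) = -2 + t/C (U(C, t) = -3 + (t/t + t/C) = -3 + (1 + t/C) = -2 + t/C)
U(67 - 61, Z(-5, 10)) - 1*33452 = (-2 - 5/(67 - 61)) - 1*33452 = (-2 - 5/6) - 33452 = (-2 - 5*⅙) - 33452 = (-2 - ⅚) - 33452 = -17/6 - 33452 = -200729/6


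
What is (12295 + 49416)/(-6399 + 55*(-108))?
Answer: -61711/12339 ≈ -5.0013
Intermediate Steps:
(12295 + 49416)/(-6399 + 55*(-108)) = 61711/(-6399 - 5940) = 61711/(-12339) = 61711*(-1/12339) = -61711/12339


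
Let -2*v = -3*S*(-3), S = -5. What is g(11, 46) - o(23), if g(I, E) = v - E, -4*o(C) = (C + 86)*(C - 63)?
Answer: -2227/2 ≈ -1113.5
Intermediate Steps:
o(C) = -(-63 + C)*(86 + C)/4 (o(C) = -(C + 86)*(C - 63)/4 = -(86 + C)*(-63 + C)/4 = -(-63 + C)*(86 + C)/4)
v = 45/2 (v = -(-3*(-5))*(-3)/2 = -15*(-3)/2 = -½*(-45) = 45/2 ≈ 22.500)
g(I, E) = 45/2 - E
g(11, 46) - o(23) = (45/2 - 1*46) - (2709/2 - 23/4*23 - ¼*23²) = (45/2 - 46) - (2709/2 - 529/4 - ¼*529) = -47/2 - (2709/2 - 529/4 - 529/4) = -47/2 - 1*1090 = -47/2 - 1090 = -2227/2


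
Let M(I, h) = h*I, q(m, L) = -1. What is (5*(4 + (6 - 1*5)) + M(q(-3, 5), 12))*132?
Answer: 1716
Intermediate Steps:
M(I, h) = I*h
(5*(4 + (6 - 1*5)) + M(q(-3, 5), 12))*132 = (5*(4 + (6 - 1*5)) - 1*12)*132 = (5*(4 + (6 - 5)) - 12)*132 = (5*(4 + 1) - 12)*132 = (5*5 - 12)*132 = (25 - 12)*132 = 13*132 = 1716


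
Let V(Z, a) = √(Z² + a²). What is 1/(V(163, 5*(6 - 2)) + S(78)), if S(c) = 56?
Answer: -56/23833 + √26969/23833 ≈ 0.0045409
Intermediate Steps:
1/(V(163, 5*(6 - 2)) + S(78)) = 1/(√(163² + (5*(6 - 2))²) + 56) = 1/(√(26569 + (5*4)²) + 56) = 1/(√(26569 + 20²) + 56) = 1/(√(26569 + 400) + 56) = 1/(√26969 + 56) = 1/(56 + √26969)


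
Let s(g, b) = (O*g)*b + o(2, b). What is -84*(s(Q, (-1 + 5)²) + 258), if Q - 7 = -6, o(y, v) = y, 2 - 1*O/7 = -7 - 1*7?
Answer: -172368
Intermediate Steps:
O = 112 (O = 14 - 7*(-7 - 1*7) = 14 - 7*(-7 - 7) = 14 - 7*(-14) = 14 + 98 = 112)
Q = 1 (Q = 7 - 6 = 1)
s(g, b) = 2 + 112*b*g (s(g, b) = (112*g)*b + 2 = 112*b*g + 2 = 2 + 112*b*g)
-84*(s(Q, (-1 + 5)²) + 258) = -84*((2 + 112*(-1 + 5)²*1) + 258) = -84*((2 + 112*4²*1) + 258) = -84*((2 + 112*16*1) + 258) = -84*((2 + 1792) + 258) = -84*(1794 + 258) = -84*2052 = -172368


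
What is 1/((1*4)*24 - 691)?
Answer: -1/595 ≈ -0.0016807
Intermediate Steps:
1/((1*4)*24 - 691) = 1/(4*24 - 691) = 1/(96 - 691) = 1/(-595) = -1/595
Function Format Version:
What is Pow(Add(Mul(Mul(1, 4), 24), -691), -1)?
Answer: Rational(-1, 595) ≈ -0.0016807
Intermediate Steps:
Pow(Add(Mul(Mul(1, 4), 24), -691), -1) = Pow(Add(Mul(4, 24), -691), -1) = Pow(Add(96, -691), -1) = Pow(-595, -1) = Rational(-1, 595)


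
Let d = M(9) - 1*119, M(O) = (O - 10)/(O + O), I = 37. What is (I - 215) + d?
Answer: -5347/18 ≈ -297.06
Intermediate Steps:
M(O) = (-10 + O)/(2*O) (M(O) = (-10 + O)/((2*O)) = (-10 + O)*(1/(2*O)) = (-10 + O)/(2*O))
d = -2143/18 (d = (½)*(-10 + 9)/9 - 1*119 = (½)*(⅑)*(-1) - 119 = -1/18 - 119 = -2143/18 ≈ -119.06)
(I - 215) + d = (37 - 215) - 2143/18 = -178 - 2143/18 = -5347/18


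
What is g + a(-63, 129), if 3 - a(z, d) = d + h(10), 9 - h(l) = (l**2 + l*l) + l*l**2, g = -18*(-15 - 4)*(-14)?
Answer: -3723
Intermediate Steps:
g = -4788 (g = -18*(-19)*(-14) = 342*(-14) = -4788)
h(l) = 9 - l**3 - 2*l**2 (h(l) = 9 - ((l**2 + l*l) + l*l**2) = 9 - ((l**2 + l**2) + l**3) = 9 - (2*l**2 + l**3) = 9 - (l**3 + 2*l**2) = 9 + (-l**3 - 2*l**2) = 9 - l**3 - 2*l**2)
a(z, d) = 1194 - d (a(z, d) = 3 - (d + (9 - 1*10**3 - 2*10**2)) = 3 - (d + (9 - 1*1000 - 2*100)) = 3 - (d + (9 - 1000 - 200)) = 3 - (d - 1191) = 3 - (-1191 + d) = 3 + (1191 - d) = 1194 - d)
g + a(-63, 129) = -4788 + (1194 - 1*129) = -4788 + (1194 - 129) = -4788 + 1065 = -3723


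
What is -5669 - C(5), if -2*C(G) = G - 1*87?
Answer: -5710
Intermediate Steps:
C(G) = 87/2 - G/2 (C(G) = -(G - 1*87)/2 = -(G - 87)/2 = -(-87 + G)/2 = 87/2 - G/2)
-5669 - C(5) = -5669 - (87/2 - ½*5) = -5669 - (87/2 - 5/2) = -5669 - 1*41 = -5669 - 41 = -5710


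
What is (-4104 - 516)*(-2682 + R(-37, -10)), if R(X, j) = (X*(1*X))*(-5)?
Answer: 44014740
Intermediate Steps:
R(X, j) = -5*X² (R(X, j) = (X*X)*(-5) = X²*(-5) = -5*X²)
(-4104 - 516)*(-2682 + R(-37, -10)) = (-4104 - 516)*(-2682 - 5*(-37)²) = -4620*(-2682 - 5*1369) = -4620*(-2682 - 6845) = -4620*(-9527) = 44014740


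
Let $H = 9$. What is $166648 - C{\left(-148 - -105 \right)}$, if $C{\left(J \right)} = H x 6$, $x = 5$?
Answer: $166378$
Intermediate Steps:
$C{\left(J \right)} = 270$ ($C{\left(J \right)} = 9 \cdot 5 \cdot 6 = 45 \cdot 6 = 270$)
$166648 - C{\left(-148 - -105 \right)} = 166648 - 270 = 166378$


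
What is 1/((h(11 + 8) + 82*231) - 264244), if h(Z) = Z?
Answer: -1/245283 ≈ -4.0769e-6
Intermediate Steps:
1/((h(11 + 8) + 82*231) - 264244) = 1/(((11 + 8) + 82*231) - 264244) = 1/((19 + 18942) - 264244) = 1/(18961 - 264244) = 1/(-245283) = -1/245283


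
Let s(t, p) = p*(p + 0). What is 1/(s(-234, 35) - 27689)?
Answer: -1/26464 ≈ -3.7787e-5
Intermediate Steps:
s(t, p) = p² (s(t, p) = p*p = p²)
1/(s(-234, 35) - 27689) = 1/(35² - 27689) = 1/(1225 - 27689) = 1/(-26464) = -1/26464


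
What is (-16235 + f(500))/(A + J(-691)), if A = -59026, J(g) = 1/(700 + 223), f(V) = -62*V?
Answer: 43597905/54480997 ≈ 0.80024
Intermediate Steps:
J(g) = 1/923
(-16235 + f(500))/(A + J(-691)) = (-16235 - 62*500)/(-59026 + 1/923) = (-16235 - 31000)/(-54480997/923) = -47235*(-923/54480997) = 43597905/54480997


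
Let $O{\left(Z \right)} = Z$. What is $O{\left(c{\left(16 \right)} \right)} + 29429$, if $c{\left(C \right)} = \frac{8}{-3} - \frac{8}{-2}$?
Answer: $\frac{88291}{3} \approx 29430.0$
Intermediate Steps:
$c{\left(C \right)} = \frac{4}{3}$ ($c{\left(C \right)} = 8 \left(- \frac{1}{3}\right) - -4 = - \frac{8}{3} + 4 = \frac{4}{3}$)
$O{\left(c{\left(16 \right)} \right)} + 29429 = \frac{4}{3} + 29429 = \frac{88291}{3}$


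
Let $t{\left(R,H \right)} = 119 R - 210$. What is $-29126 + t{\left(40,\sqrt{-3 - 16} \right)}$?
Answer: $-24576$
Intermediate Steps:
$t{\left(R,H \right)} = -210 + 119 R$
$-29126 + t{\left(40,\sqrt{-3 - 16} \right)} = -29126 + \left(-210 + 119 \cdot 40\right) = -29126 + \left(-210 + 4760\right) = -29126 + 4550 = -24576$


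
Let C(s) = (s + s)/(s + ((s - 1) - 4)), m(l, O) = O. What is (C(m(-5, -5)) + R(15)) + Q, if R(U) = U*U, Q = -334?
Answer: -325/3 ≈ -108.33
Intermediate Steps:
C(s) = 2*s/(-5 + 2*s) (C(s) = (2*s)/(s + ((-1 + s) - 4)) = (2*s)/(s + (-5 + s)) = (2*s)/(-5 + 2*s) = 2*s/(-5 + 2*s))
R(U) = U²
(C(m(-5, -5)) + R(15)) + Q = (2*(-5)/(-5 + 2*(-5)) + 15²) - 334 = (2*(-5)/(-5 - 10) + 225) - 334 = (2*(-5)/(-15) + 225) - 334 = (2*(-5)*(-1/15) + 225) - 334 = (⅔ + 225) - 334 = 677/3 - 334 = -325/3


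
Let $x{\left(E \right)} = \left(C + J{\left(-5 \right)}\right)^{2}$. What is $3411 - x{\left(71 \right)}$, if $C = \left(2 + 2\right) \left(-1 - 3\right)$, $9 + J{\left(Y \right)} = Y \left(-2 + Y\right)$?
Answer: $3311$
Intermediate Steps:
$J{\left(Y \right)} = -9 + Y \left(-2 + Y\right)$
$C = -16$ ($C = 4 \left(-4\right) = -16$)
$x{\left(E \right)} = 100$ ($x{\left(E \right)} = \left(-16 - \left(-1 - 25\right)\right)^{2} = \left(-16 + \left(-9 + 25 + 10\right)\right)^{2} = \left(-16 + 26\right)^{2} = 10^{2} = 100$)
$3411 - x{\left(71 \right)} = 3411 - 100 = 3311$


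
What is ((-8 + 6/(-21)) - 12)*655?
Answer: -93010/7 ≈ -13287.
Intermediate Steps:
((-8 + 6/(-21)) - 12)*655 = ((-8 + 6*(-1/21)) - 12)*655 = ((-8 - 2/7) - 12)*655 = (-58/7 - 12)*655 = -142/7*655 = -93010/7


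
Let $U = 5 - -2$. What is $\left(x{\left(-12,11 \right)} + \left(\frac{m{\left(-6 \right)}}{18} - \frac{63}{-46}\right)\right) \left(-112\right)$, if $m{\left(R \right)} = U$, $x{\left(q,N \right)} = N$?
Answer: $- \frac{295792}{207} \approx -1428.9$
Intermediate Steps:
$U = 7$ ($U = 5 + 2 = 7$)
$m{\left(R \right)} = 7$
$\left(x{\left(-12,11 \right)} + \left(\frac{m{\left(-6 \right)}}{18} - \frac{63}{-46}\right)\right) \left(-112\right) = \left(11 + \left(\frac{7}{18} - \frac{63}{-46}\right)\right) \left(-112\right) = \left(11 + \left(7 \cdot \frac{1}{18} - - \frac{63}{46}\right)\right) \left(-112\right) = \left(11 + \left(\frac{7}{18} + \frac{63}{46}\right)\right) \left(-112\right) = \left(11 + \frac{364}{207}\right) \left(-112\right) = \frac{2641}{207} \left(-112\right) = - \frac{295792}{207}$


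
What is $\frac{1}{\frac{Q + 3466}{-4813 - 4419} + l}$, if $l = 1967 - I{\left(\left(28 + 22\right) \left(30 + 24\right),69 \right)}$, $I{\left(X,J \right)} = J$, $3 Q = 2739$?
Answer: $\frac{9232}{17517957} \approx 0.000527$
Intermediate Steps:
$Q = 913$ ($Q = \frac{1}{3} \cdot 2739 = 913$)
$l = 1898$ ($l = 1967 - 69 = 1898$)
$\frac{1}{\frac{Q + 3466}{-4813 - 4419} + l} = \frac{1}{\frac{913 + 3466}{-4813 - 4419} + 1898} = \frac{1}{\frac{4379}{-9232} + 1898} = \frac{1}{4379 \left(- \frac{1}{9232}\right) + 1898} = \frac{1}{- \frac{4379}{9232} + 1898} = \frac{1}{\frac{17517957}{9232}} = \frac{9232}{17517957}$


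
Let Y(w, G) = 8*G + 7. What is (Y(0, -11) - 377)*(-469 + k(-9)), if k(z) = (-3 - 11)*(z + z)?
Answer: 99386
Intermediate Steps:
Y(w, G) = 7 + 8*G
k(z) = -28*z
(Y(0, -11) - 377)*(-469 + k(-9)) = ((7 + 8*(-11)) - 377)*(-469 - 28*(-9)) = ((7 - 88) - 377)*(-469 + 252) = (-81 - 377)*(-217) = -458*(-217) = 99386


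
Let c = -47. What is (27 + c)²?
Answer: 400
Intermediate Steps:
(27 + c)² = (27 - 47)² = (-20)² = 400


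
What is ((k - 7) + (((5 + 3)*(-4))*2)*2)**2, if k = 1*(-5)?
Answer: 19600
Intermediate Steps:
k = -5
((k - 7) + (((5 + 3)*(-4))*2)*2)**2 = ((-5 - 7) + (((5 + 3)*(-4))*2)*2)**2 = (-12 + ((8*(-4))*2)*2)**2 = (-12 - 32*2*2)**2 = (-12 - 64*2)**2 = (-12 - 128)**2 = (-140)**2 = 19600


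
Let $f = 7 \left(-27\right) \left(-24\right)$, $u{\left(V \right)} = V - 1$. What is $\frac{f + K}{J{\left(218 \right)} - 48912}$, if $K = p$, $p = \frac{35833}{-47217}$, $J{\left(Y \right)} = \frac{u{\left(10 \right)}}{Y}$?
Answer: $- \frac{46682624422}{503465758119} \approx -0.092723$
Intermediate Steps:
$u{\left(V \right)} = -1 + V$
$J{\left(Y \right)} = \frac{9}{Y}$ ($J{\left(Y \right)} = \frac{-1 + 10}{Y} = \frac{9}{Y}$)
$p = - \frac{35833}{47217}$ ($p = 35833 \left(- \frac{1}{47217}\right) = - \frac{35833}{47217} \approx -0.7589$)
$K = - \frac{35833}{47217} \approx -0.7589$
$f = 4536$ ($f = \left(-189\right) \left(-24\right) = 4536$)
$\frac{f + K}{J{\left(218 \right)} - 48912} = \frac{4536 - \frac{35833}{47217}}{\frac{9}{218} - 48912} = \frac{214140479}{47217 \left(9 \cdot \frac{1}{218} - 48912\right)} = \frac{214140479}{47217 \left(\frac{9}{218} - 48912\right)} = \frac{214140479}{47217 \left(- \frac{10662807}{218}\right)} = \frac{214140479}{47217} \left(- \frac{218}{10662807}\right) = - \frac{46682624422}{503465758119}$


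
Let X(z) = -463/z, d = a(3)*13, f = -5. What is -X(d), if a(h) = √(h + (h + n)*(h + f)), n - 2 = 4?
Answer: -463*I*√15/195 ≈ -9.1958*I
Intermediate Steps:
n = 6 (n = 2 + 4 = 6)
a(h) = √(h + (-5 + h)*(6 + h)) (a(h) = √(h + (h + 6)*(h - 5)) = √(h + (6 + h)*(-5 + h)) = √(h + (-5 + h)*(6 + h)))
d = 13*I*√15 (d = √(-30 + 3² + 2*3)*13 = √(-30 + 9 + 6)*13 = √(-15)*13 = (I*√15)*13 = 13*I*√15 ≈ 50.349*I)
-X(d) = -(-463)/(13*I*√15) = -(-463)*(-I*√15/195) = -463*I*√15/195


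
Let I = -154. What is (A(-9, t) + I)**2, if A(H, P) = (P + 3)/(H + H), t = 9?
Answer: 215296/9 ≈ 23922.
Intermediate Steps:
A(H, P) = (3 + P)/(2*H) (A(H, P) = (3 + P)/((2*H)) = (3 + P)*(1/(2*H)) = (3 + P)/(2*H))
(A(-9, t) + I)**2 = ((1/2)*(3 + 9)/(-9) - 154)**2 = ((1/2)*(-1/9)*12 - 154)**2 = (-2/3 - 154)**2 = (-464/3)**2 = 215296/9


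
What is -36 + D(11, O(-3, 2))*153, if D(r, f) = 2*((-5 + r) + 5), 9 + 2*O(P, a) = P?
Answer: 3330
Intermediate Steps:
O(P, a) = -9/2 + P/2
D(r, f) = 2*r
-36 + D(11, O(-3, 2))*153 = -36 + (2*11)*153 = -36 + 22*153 = -36 + 3366 = 3330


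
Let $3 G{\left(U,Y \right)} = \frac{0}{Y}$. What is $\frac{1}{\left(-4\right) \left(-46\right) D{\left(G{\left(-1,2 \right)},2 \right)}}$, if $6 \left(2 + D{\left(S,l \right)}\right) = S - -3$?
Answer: $- \frac{1}{276} \approx -0.0036232$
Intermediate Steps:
$G{\left(U,Y \right)} = 0$ ($G{\left(U,Y \right)} = \frac{0 \frac{1}{Y}}{3} = \frac{1}{3} \cdot 0 = 0$)
$D{\left(S,l \right)} = - \frac{3}{2} + \frac{S}{6}$ ($D{\left(S,l \right)} = -2 + \frac{S - -3}{6} = -2 + \frac{S + 3}{6} = -2 + \frac{3 + S}{6} = -2 + \left(\frac{1}{2} + \frac{S}{6}\right) = - \frac{3}{2} + \frac{S}{6}$)
$\frac{1}{\left(-4\right) \left(-46\right) D{\left(G{\left(-1,2 \right)},2 \right)}} = \frac{1}{\left(-4\right) \left(-46\right) \left(- \frac{3}{2} + \frac{1}{6} \cdot 0\right)} = \frac{1}{184 \left(- \frac{3}{2} + 0\right)} = \frac{1}{184 \left(- \frac{3}{2}\right)} = \frac{1}{-276} = - \frac{1}{276}$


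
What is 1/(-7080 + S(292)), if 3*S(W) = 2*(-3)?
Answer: -1/7082 ≈ -0.00014120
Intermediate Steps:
S(W) = -2 (S(W) = (2*(-3))/3 = (1/3)*(-6) = -2)
1/(-7080 + S(292)) = 1/(-7080 - 2) = 1/(-7082) = -1/7082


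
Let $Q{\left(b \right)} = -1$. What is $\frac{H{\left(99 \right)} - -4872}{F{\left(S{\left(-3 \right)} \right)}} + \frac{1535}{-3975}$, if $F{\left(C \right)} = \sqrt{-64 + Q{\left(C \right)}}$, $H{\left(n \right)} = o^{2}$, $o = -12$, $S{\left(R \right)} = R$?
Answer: $- \frac{307}{795} - \frac{5016 i \sqrt{65}}{65} \approx -0.38616 - 622.16 i$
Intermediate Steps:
$H{\left(n \right)} = 144$ ($H{\left(n \right)} = \left(-12\right)^{2} = 144$)
$F{\left(C \right)} = i \sqrt{65}$ ($F{\left(C \right)} = \sqrt{-64 - 1} = \sqrt{-65} = i \sqrt{65}$)
$\frac{H{\left(99 \right)} - -4872}{F{\left(S{\left(-3 \right)} \right)}} + \frac{1535}{-3975} = \frac{144 - -4872}{i \sqrt{65}} + \frac{1535}{-3975} = \left(144 + 4872\right) \left(- \frac{i \sqrt{65}}{65}\right) + 1535 \left(- \frac{1}{3975}\right) = 5016 \left(- \frac{i \sqrt{65}}{65}\right) - \frac{307}{795} = - \frac{5016 i \sqrt{65}}{65} - \frac{307}{795} = - \frac{307}{795} - \frac{5016 i \sqrt{65}}{65}$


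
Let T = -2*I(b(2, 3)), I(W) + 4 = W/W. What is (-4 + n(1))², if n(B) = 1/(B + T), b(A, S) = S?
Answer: 729/49 ≈ 14.878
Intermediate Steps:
I(W) = -3 (I(W) = -4 + W/W = -4 + 1 = -3)
T = 6 (T = -2*(-3) = 6)
n(B) = 1/(6 + B) (n(B) = 1/(B + 6) = 1/(6 + B))
(-4 + n(1))² = (-4 + 1/(6 + 1))² = (-4 + 1/7)² = (-4 + ⅐)² = (-27/7)² = 729/49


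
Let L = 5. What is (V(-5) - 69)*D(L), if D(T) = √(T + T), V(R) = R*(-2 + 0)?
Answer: -59*√10 ≈ -186.57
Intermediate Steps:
V(R) = -2*R (V(R) = R*(-2) = -2*R)
D(T) = √2*√T (D(T) = √(2*T) = √2*√T)
(V(-5) - 69)*D(L) = (-2*(-5) - 69)*(√2*√5) = (10 - 69)*√10 = -59*√10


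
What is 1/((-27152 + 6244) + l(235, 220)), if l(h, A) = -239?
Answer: -1/21147 ≈ -4.7288e-5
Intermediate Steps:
1/((-27152 + 6244) + l(235, 220)) = 1/((-27152 + 6244) - 239) = 1/(-20908 - 239) = 1/(-21147) = -1/21147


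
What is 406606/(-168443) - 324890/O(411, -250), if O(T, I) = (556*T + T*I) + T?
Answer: -106029771532/21253632411 ≈ -4.9888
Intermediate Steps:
O(T, I) = 557*T + I*T (O(T, I) = (556*T + I*T) + T = 557*T + I*T)
406606/(-168443) - 324890/O(411, -250) = 406606/(-168443) - 324890*1/(411*(557 - 250)) = 406606*(-1/168443) - 324890/(411*307) = -406606/168443 - 324890/126177 = -106029771532/21253632411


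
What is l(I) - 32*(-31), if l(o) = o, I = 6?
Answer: 998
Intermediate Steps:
l(I) - 32*(-31) = 6 - 32*(-31) = 6 + 992 = 998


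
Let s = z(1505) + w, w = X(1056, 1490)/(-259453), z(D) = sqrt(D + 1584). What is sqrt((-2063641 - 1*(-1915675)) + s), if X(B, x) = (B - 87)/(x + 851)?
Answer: sqrt(-54586111051385154838551 + 368909824221757729*sqrt(3089))/607379473 ≈ 384.59*I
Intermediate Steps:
X(B, x) = (-87 + B)/(851 + x)
z(D) = sqrt(1584 + D)
w = -969/607379473 (w = ((-87 + 1056)/(851 + 1490))/(-259453) = (969/2341)*(-1/259453) = -969/607379473 ≈ -1.5954e-6)
s = -969/607379473 + sqrt(3089) (s = sqrt(1584 + 1505) - 969/607379473 = sqrt(3089) - 969/607379473 = -969/607379473 + sqrt(3089) ≈ 55.579)
sqrt((-2063641 - 1*(-1915675)) + s) = sqrt((-2063641 - 1*(-1915675)) + (-969/607379473 + sqrt(3089))) = sqrt((-2063641 + 1915675) + (-969/607379473 + sqrt(3089))) = sqrt(-147966 + (-969/607379473 + sqrt(3089))) = sqrt(-89871511102887/607379473 + sqrt(3089))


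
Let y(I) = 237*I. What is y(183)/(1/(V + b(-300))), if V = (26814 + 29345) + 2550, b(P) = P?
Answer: 2533256739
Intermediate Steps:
V = 58709 (V = 56159 + 2550 = 58709)
y(183)/(1/(V + b(-300))) = (237*183)/(1/(58709 - 300)) = 43371/(1/58409) = 43371*58409 = 2533256739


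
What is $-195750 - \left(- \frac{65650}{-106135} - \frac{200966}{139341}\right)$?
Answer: $- \frac{578985231562298}{2957791407} \approx -1.9575 \cdot 10^{5}$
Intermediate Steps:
$-195750 - \left(- \frac{65650}{-106135} - \frac{200966}{139341}\right) = -195750 - \left(\left(-65650\right) \left(- \frac{1}{106135}\right) - \frac{200966}{139341}\right) = -195750 - \left(\frac{13130}{21227} - \frac{200966}{139341}\right) = -195750 - - \frac{2436357952}{2957791407} = -195750 + \frac{2436357952}{2957791407} = - \frac{578985231562298}{2957791407}$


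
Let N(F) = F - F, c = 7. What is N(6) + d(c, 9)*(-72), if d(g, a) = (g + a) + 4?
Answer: -1440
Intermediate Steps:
d(g, a) = 4 + a + g (d(g, a) = (a + g) + 4 = 4 + a + g)
N(F) = 0
N(6) + d(c, 9)*(-72) = 0 + (4 + 9 + 7)*(-72) = 0 + 20*(-72) = 0 - 1440 = -1440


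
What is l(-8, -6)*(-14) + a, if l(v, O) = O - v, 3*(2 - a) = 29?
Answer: -107/3 ≈ -35.667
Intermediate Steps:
a = -23/3 (a = 2 - 1/3*29 = 2 - 29/3 = -23/3 ≈ -7.6667)
l(-8, -6)*(-14) + a = (-6 - 1*(-8))*(-14) - 23/3 = (-6 + 8)*(-14) - 23/3 = 2*(-14) - 23/3 = -28 - 23/3 = -107/3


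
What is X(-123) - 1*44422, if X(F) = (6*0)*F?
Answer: -44422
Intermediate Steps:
X(F) = 0 (X(F) = 0*F = 0)
X(-123) - 1*44422 = 0 - 1*44422 = 0 - 44422 = -44422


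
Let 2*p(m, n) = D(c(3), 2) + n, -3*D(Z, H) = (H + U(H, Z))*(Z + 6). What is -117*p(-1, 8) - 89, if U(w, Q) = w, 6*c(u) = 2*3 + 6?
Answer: 67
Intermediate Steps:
c(u) = 2 (c(u) = (2*3 + 6)/6 = (6 + 6)/6 = (⅙)*12 = 2)
D(Z, H) = -2*H*(6 + Z)/3 (D(Z, H) = -(H + H)*(Z + 6)/3 = -2*H*(6 + Z)/3)
p(m, n) = -16/3 + n/2 (p(m, n) = ((⅔)*2*(-6 - 1*2) + n)/2 = ((⅔)*2*(-6 - 2) + n)/2 = ((⅔)*2*(-8) + n)/2 = (-32/3 + n)/2 = -16/3 + n/2)
-117*p(-1, 8) - 89 = -117*(-16/3 + (½)*8) - 89 = -117*(-16/3 + 4) - 89 = -117*(-4/3) - 89 = 156 - 89 = 67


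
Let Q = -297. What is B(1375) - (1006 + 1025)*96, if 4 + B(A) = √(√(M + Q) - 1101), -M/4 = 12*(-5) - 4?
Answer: -194980 + √(-1101 + I*√41) ≈ -1.9498e+5 + 33.181*I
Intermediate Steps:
M = 256 (M = -4*(12*(-5) - 4) = -4*(-60 - 4) = -4*(-64) = 256)
B(A) = -4 + √(-1101 + I*√41) (B(A) = -4 + √(√(256 - 297) - 1101) = -4 + √(√(-41) - 1101) = -4 + √(I*√41 - 1101) = -4 + √(-1101 + I*√41))
B(1375) - (1006 + 1025)*96 = (-4 + √(-1101 + I*√41)) - (1006 + 1025)*96 = (-4 + √(-1101 + I*√41)) - 2031*96 = (-4 + √(-1101 + I*√41)) - 1*194976 = (-4 + √(-1101 + I*√41)) - 194976 = -194980 + √(-1101 + I*√41)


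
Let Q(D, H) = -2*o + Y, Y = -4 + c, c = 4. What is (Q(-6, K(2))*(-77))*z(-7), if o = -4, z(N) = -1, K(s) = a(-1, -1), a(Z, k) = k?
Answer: 616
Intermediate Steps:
K(s) = -1
Y = 0 (Y = -4 + 4 = 0)
Q(D, H) = 8 (Q(D, H) = -2*(-4) + 0 = 8 + 0 = 8)
(Q(-6, K(2))*(-77))*z(-7) = (8*(-77))*(-1) = -616*(-1) = 616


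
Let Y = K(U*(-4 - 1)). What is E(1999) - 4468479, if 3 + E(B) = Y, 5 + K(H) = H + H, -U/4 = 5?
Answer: -4468287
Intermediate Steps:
U = -20 (U = -4*5 = -20)
K(H) = -5 + 2*H (K(H) = -5 + (H + H) = -5 + 2*H)
Y = 195 (Y = -5 + 2*(-20*(-4 - 1)) = -5 + 2*(-20*(-5)) = -5 + 2*100 = -5 + 200 = 195)
E(B) = 192 (E(B) = -3 + 195 = 192)
E(1999) - 4468479 = 192 - 4468479 = -4468287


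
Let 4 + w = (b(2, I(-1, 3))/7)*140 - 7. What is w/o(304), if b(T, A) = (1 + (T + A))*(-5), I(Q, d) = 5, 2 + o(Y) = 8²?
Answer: -811/62 ≈ -13.081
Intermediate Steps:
o(Y) = 62 (o(Y) = -2 + 8² = -2 + 64 = 62)
b(T, A) = -5 - 5*A - 5*T (b(T, A) = (1 + (A + T))*(-5) = (1 + A + T)*(-5) = -5 - 5*A - 5*T)
w = -811 (w = -4 + (((-5 - 5*5 - 5*2)/7)*140 - 7) = -4 + (((-5 - 25 - 10)*(⅐))*140 - 7) = -4 + (-40*⅐*140 - 7) = -4 + (-40/7*140 - 7) = -4 + (-800 - 7) = -4 - 807 = -811)
w/o(304) = -811/62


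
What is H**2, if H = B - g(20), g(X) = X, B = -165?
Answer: 34225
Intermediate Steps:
H = -185 (H = -165 - 1*20 = -165 - 20 = -185)
H**2 = (-185)**2 = 34225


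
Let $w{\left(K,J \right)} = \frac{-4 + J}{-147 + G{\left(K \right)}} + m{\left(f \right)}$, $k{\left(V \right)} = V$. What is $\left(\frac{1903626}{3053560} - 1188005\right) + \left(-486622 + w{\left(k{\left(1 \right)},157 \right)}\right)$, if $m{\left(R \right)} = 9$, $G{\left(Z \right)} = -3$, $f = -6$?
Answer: $- \frac{12783869377713}{7633900} \approx -1.6746 \cdot 10^{6}$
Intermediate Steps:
$w{\left(K,J \right)} = \frac{677}{75} - \frac{J}{150}$ ($w{\left(K,J \right)} = \frac{-4 + J}{-147 - 3} + 9 = \frac{-4 + J}{-150} + 9 = \left(-4 + J\right) \left(- \frac{1}{150}\right) + 9 = \left(\frac{2}{75} - \frac{J}{150}\right) + 9 = \frac{677}{75} - \frac{J}{150}$)
$\left(\frac{1903626}{3053560} - 1188005\right) + \left(-486622 + w{\left(k{\left(1 \right)},157 \right)}\right) = \left(\frac{1903626}{3053560} - 1188005\right) + \left(-486622 + \left(\frac{677}{75} - \frac{157}{150}\right)\right) = \left(1903626 \cdot \frac{1}{3053560} - 1188005\right) + \left(-486622 + \left(\frac{677}{75} - \frac{157}{150}\right)\right) = \left(\frac{951813}{1526780} - 1188005\right) + \left(-486622 + \frac{399}{50}\right) = - \frac{1813821322087}{1526780} - \frac{24330701}{50} = - \frac{12783869377713}{7633900}$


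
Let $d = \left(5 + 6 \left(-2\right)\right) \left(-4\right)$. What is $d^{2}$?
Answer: $784$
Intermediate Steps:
$d = 28$ ($d = \left(5 - 12\right) \left(-4\right) = \left(-7\right) \left(-4\right) = 28$)
$d^{2} = 28^{2} = 784$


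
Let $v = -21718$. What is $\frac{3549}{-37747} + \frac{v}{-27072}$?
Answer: $\frac{361855409}{510943392} \approx 0.70821$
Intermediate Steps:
$\frac{3549}{-37747} + \frac{v}{-27072} = \frac{3549}{-37747} - \frac{21718}{-27072} = 3549 \left(- \frac{1}{37747}\right) - - \frac{10859}{13536} = - \frac{3549}{37747} + \frac{10859}{13536} = \frac{361855409}{510943392}$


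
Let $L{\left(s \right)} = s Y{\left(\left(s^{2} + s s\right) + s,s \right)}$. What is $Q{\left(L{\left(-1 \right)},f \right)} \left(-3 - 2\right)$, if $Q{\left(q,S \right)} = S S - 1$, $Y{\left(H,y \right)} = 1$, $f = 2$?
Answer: $-15$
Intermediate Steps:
$L{\left(s \right)} = s$ ($L{\left(s \right)} = s 1 = s$)
$Q{\left(q,S \right)} = -1 + S^{2}$ ($Q{\left(q,S \right)} = S^{2} - 1 = -1 + S^{2}$)
$Q{\left(L{\left(-1 \right)},f \right)} \left(-3 - 2\right) = \left(-1 + 2^{2}\right) \left(-3 - 2\right) = \left(-1 + 4\right) \left(-3 - 2\right) = 3 \left(-5\right) = -15$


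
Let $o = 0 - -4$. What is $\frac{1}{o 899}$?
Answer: $\frac{1}{3596} \approx 0.00027809$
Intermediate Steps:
$o = 4$ ($o = 0 + 4 = 4$)
$\frac{1}{o 899} = \frac{1}{4 \cdot 899} = \frac{1}{3596}$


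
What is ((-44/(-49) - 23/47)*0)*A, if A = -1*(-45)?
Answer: 0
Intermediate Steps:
A = 45
((-44/(-49) - 23/47)*0)*A = ((-44/(-49) - 23/47)*0)*45 = ((-44*(-1/49) - 23*1/47)*0)*45 = ((44/49 - 23/47)*0)*45 = ((941/2303)*0)*45 = 0*45 = 0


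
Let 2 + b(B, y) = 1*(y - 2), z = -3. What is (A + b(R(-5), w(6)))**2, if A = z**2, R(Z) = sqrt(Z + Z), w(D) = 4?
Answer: 81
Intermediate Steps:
R(Z) = sqrt(2)*sqrt(Z) (R(Z) = sqrt(2*Z) = sqrt(2)*sqrt(Z))
b(B, y) = -4 + y (b(B, y) = -2 + 1*(y - 2) = -2 + 1*(-2 + y) = -2 + (-2 + y) = -4 + y)
A = 9 (A = (-3)**2 = 9)
(A + b(R(-5), w(6)))**2 = (9 + (-4 + 4))**2 = (9 + 0)**2 = 9**2 = 81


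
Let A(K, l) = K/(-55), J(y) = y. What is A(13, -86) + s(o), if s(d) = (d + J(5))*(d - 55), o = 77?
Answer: 99207/55 ≈ 1803.8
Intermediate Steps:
A(K, l) = -K/55 (A(K, l) = K*(-1/55) = -K/55)
s(d) = (-55 + d)*(5 + d) (s(d) = (d + 5)*(d - 55) = (5 + d)*(-55 + d) = (-55 + d)*(5 + d))
A(13, -86) + s(o) = -1/55*13 + (-275 + 77² - 50*77) = -13/55 + (-275 + 5929 - 3850) = -13/55 + 1804 = 99207/55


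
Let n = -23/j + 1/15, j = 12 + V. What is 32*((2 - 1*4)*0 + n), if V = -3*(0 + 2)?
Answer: -1808/15 ≈ -120.53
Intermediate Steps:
V = -6 (V = -3*2 = -6)
j = 6 (j = 12 - 6 = 6)
n = -113/30 (n = -23/6 + 1/15 = -113/30 ≈ -3.7667)
32*((2 - 1*4)*0 + n) = 32*((2 - 1*4)*0 - 113/30) = 32*((2 - 4)*0 - 113/30) = 32*(-2*0 - 113/30) = 32*(0 - 113/30) = 32*(-113/30) = -1808/15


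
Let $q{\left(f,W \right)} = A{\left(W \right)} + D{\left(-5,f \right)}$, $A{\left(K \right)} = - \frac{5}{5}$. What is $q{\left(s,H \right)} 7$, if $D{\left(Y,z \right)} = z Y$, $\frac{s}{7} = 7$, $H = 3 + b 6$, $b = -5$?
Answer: $-1722$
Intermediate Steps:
$H = -27$ ($H = 3 - 30 = -27$)
$s = 49$ ($s = 7 \cdot 7 = 49$)
$D{\left(Y,z \right)} = Y z$
$A{\left(K \right)} = -1$ ($A{\left(K \right)} = \left(-5\right) \frac{1}{5} = -1$)
$q{\left(f,W \right)} = -1 - 5 f$
$q{\left(s,H \right)} 7 = \left(-1 - 245\right) 7 = \left(-246\right) 7 = -1722$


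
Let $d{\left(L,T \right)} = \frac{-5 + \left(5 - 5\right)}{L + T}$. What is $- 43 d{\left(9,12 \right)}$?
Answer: $\frac{215}{21} \approx 10.238$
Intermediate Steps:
$d{\left(L,T \right)} = - \frac{5}{L + T}$ ($d{\left(L,T \right)} = \frac{-5 + 0}{L + T} = - \frac{5}{L + T}$)
$- 43 d{\left(9,12 \right)} = - 43 \left(- \frac{5}{9 + 12}\right) = - 43 \left(- \frac{5}{21}\right) = - 43 \left(\left(-5\right) \frac{1}{21}\right) = \left(-43\right) \left(- \frac{5}{21}\right) = \frac{215}{21}$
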